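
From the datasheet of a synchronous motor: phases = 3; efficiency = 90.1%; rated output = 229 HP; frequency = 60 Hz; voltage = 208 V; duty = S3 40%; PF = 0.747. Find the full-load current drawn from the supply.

P_out = 229 × 746 = 170834 W
P_in = P_out / η = 170834 / 0.901 = 189605 W
I_L = P_in / (√3·V_L·cosφ) = 189605 / (1.732 × 208 × 0.747) = 705 A

705 A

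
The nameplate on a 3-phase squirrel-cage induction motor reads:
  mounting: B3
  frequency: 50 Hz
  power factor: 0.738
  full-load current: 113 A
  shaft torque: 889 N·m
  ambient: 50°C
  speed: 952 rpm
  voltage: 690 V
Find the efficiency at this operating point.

88.9 %

ω = 2π × 952/60 = 99.69 rad/s; P_out = τω = 889 × 99.69 = 88624 W
P_in = √3·V_L·I_L·cosφ = 1.732 × 690 × 113 × 0.738 = 99663 W
η = P_out / P_in = 88624 / 99663 = 0.889 = 88.9%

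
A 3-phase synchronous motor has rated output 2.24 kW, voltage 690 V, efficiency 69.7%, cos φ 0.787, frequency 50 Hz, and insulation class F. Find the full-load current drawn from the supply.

3.42 A

P_out = 2.24 kW = 2240 W
P_in = P_out / η = 2240 / 0.697 = 3214 W
I_L = P_in / (√3·V_L·cosφ) = 3214 / (1.732 × 690 × 0.787) = 3.42 A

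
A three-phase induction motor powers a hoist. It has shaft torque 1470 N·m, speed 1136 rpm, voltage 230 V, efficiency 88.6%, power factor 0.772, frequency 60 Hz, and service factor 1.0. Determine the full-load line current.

ω = 2π×1136/60 = 119 rad/s; P_out = τω = 1470 × 119 = 174930 W
P_in = P_out / η = 174930 / 0.886 = 197438 W
I_L = P_in / (√3·V_L·cosφ) = 197438 / (1.732 × 230 × 0.772) = 642 A

642 A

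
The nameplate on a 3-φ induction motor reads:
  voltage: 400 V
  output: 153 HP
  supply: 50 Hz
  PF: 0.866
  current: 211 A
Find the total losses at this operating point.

P_in = √3·V·I·cosφ = 1.732×400×211×0.866 = 126593 W
P_out = 153×746 = 114138 W
Losses = P_in − P_out = 126593 − 114138 = 12455 W

12.5 kW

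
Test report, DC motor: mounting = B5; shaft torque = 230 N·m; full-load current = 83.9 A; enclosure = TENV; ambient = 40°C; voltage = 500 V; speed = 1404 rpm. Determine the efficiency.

ω = 2π × 1404/60 = 147 rad/s; P_out = τω = 230 × 147 = 33810 W
P_in = V·I = 500 × 83.9 = 41950 W
η = P_out / P_in = 33810 / 41950 = 0.806 = 80.6%

80.6 %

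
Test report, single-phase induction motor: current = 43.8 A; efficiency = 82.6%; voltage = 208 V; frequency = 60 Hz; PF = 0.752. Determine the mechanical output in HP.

P_in = V·I·cosφ = 208 × 43.8 × 0.752 = 6851 W
P_out = η·P_in = 0.826 × 6851 = 5659 W
= 5659/746 = 7.59 HP

7.59 HP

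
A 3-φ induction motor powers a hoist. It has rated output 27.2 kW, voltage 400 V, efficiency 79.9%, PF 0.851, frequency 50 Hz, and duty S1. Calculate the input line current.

57.7 A

P_out = 27.2 kW = 27200 W
P_in = P_out / η = 27200 / 0.799 = 34043 W
I_L = P_in / (√3·V_L·cosφ) = 34043 / (1.732 × 400 × 0.851) = 57.7 A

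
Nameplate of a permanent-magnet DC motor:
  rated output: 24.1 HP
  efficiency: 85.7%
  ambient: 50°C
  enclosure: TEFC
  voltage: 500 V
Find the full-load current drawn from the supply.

42 A

P_out = 24.1 × 746 = 17979 W
P_in = P_out / η = 17979 / 0.857 = 20979 W
I = P_in / V = 20979 / 500 = 42 A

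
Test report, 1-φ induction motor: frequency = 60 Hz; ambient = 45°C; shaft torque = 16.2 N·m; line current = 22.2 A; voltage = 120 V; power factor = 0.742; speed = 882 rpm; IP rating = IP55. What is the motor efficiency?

ω = 2π × 882/60 = 92.36 rad/s; P_out = τω = 16.2 × 92.36 = 1496 W
P_in = V·I·cosφ = 120 × 22.2 × 0.742 = 1977 W
η = P_out / P_in = 1496 / 1977 = 0.757 = 75.7%

75.7 %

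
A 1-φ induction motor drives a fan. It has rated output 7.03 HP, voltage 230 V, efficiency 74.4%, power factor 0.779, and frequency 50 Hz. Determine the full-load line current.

P_out = 7.03 × 746 = 5244 W
P_in = P_out / η = 5244 / 0.744 = 7048 W
I = P_in / (V·cosφ) = 7048 / (230 × 0.779) = 39.3 A

39.3 A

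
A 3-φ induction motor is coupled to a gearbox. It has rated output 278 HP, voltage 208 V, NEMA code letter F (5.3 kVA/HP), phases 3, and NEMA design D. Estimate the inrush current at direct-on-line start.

S_LR = 5.3 × 278 = 1473.4 kVA
I_LR = S_LR/(√3·V_L) = 1473400/(1.732×208) = 4090 A

4090 A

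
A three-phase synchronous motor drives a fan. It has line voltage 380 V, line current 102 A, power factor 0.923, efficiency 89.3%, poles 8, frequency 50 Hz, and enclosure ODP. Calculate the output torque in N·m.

P_in = √3·V·I·cosφ = 1.732 × 380 × 102 × 0.923 = 61963 W
P_out = η·P_in = 0.893 × 61963 = 55333 W
n = n_s = 120×50/8 = 750 rpm (synchronous)
ω = 2π×750/60 = 78.54 rad/s
τ = P_out/ω = 55333/78.54 = 705 N·m

705 N·m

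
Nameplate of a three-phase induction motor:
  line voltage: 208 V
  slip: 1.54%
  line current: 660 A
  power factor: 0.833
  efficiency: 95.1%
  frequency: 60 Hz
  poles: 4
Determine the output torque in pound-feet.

749 lb·ft

P_in = √3·V·I·cosφ = 1.732 × 208 × 660 × 0.833 = 198062 W
P_out = η·P_in = 0.951 × 198062 = 188357 W
n_s = 120×60/4 = 1800 rpm; n = 1800×(1−0.0154) = 1772 rpm
ω = 2π×1772/60 = 185.6 rad/s
τ = P_out/ω = 188357/185.6 = 1015 N·m
In lb·ft: 1015/1.356 = 749 lb·ft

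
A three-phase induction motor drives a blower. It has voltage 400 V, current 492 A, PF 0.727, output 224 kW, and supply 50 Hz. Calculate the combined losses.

P_in = √3·V·I·cosφ = 1.732×400×492×0.727 = 247803 W
P_out = 224000 W
Losses = P_in − P_out = 247803 − 224000 = 23803 W

23.8 kW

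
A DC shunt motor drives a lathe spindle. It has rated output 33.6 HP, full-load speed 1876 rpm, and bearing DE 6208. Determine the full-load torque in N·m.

128 N·m

P_out = 33.6 × 746 = 25066 W
ω = 2π × 1876/60 = 196.5 rad/s
τ = P_out/ω = 25066/196.5 = 128 N·m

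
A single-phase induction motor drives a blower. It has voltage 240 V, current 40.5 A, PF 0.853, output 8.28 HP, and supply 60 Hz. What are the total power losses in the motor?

P_in = V·I·cosφ = 240×40.5×0.853 = 8291 W
P_out = 8.28×746 = 6177 W
Losses = P_in − P_out = 8291 − 6177 = 2114 W

2110 W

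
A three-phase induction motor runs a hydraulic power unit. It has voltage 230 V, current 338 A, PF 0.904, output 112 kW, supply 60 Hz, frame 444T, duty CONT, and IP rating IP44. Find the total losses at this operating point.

9720 W

P_in = √3·V·I·cosφ = 1.732×230×338×0.904 = 121720 W
P_out = 112000 W
Losses = P_in − P_out = 121720 − 112000 = 9720 W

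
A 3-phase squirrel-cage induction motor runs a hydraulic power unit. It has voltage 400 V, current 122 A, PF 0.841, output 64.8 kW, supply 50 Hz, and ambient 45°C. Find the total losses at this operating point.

P_in = √3·V·I·cosφ = 1.732×400×122×0.841 = 71083 W
P_out = 64800 W
Losses = P_in − P_out = 71083 − 64800 = 6283 W

6.28 kW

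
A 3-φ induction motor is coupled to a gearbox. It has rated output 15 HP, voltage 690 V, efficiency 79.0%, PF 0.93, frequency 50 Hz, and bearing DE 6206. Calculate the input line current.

12.7 A

P_out = 15 × 746 = 11190 W
P_in = P_out / η = 11190 / 0.790 = 14165 W
I_L = P_in / (√3·V_L·cosφ) = 14165 / (1.732 × 690 × 0.93) = 12.7 A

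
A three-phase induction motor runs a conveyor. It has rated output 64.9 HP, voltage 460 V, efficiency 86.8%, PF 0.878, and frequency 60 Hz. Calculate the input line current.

79.7 A

P_out = 64.9 × 746 = 48415 W
P_in = P_out / η = 48415 / 0.868 = 55778 W
I_L = P_in / (√3·V_L·cosφ) = 55778 / (1.732 × 460 × 0.878) = 79.7 A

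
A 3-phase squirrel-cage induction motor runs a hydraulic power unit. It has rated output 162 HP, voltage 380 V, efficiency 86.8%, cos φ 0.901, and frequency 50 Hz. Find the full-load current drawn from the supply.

235 A

P_out = 162 × 746 = 120852 W
P_in = P_out / η = 120852 / 0.868 = 139230 W
I_L = P_in / (√3·V_L·cosφ) = 139230 / (1.732 × 380 × 0.901) = 235 A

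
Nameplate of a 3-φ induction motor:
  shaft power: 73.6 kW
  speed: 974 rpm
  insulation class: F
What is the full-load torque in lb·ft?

532 lb·ft

ω = 2π × 974/60 = 102 rad/s
τ = P/ω = 73600/102 = 721.6 N·m
In lb·ft: 721.6/1.356 = 532 lb·ft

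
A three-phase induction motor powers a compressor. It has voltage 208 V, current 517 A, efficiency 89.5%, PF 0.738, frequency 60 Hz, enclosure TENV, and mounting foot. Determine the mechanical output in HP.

165 HP

P_in = √3·V·I·cosφ = 1.732 × 208 × 517 × 0.738 = 137454 W
P_out = η·P_in = 0.895 × 137454 = 123021 W
= 123021/746 = 165 HP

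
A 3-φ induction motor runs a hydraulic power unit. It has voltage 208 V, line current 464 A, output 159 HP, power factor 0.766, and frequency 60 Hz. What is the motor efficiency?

P_out = 159 × 746 = 118614 W
P_in = √3·V_L·I_L·cosφ = 1.732 × 208 × 464 × 0.766 = 128044 W
η = P_out / P_in = 118614 / 128044 = 0.926 = 92.6%

92.6 %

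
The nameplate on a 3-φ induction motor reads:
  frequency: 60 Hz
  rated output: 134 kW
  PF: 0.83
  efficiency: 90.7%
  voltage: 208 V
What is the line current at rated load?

494 A

P_out = 134 kW = 134000 W
P_in = P_out / η = 134000 / 0.907 = 147740 W
I_L = P_in / (√3·V_L·cosφ) = 147740 / (1.732 × 208 × 0.83) = 494 A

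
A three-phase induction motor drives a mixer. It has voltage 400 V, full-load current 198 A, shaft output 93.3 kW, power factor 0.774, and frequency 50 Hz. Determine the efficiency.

87.9 %

P_out = 93.3 kW = 93300 W
P_in = √3·V_L·I_L·cosφ = 1.732 × 400 × 198 × 0.774 = 106173 W
η = P_out / P_in = 93300 / 106173 = 0.879 = 87.9%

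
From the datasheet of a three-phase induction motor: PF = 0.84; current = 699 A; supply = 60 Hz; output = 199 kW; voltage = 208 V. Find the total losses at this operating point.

P_in = √3·V·I·cosφ = 1.732×208×699×0.84 = 211528 W
P_out = 199000 W
Losses = P_in − P_out = 211528 − 199000 = 12528 W

12.5 kW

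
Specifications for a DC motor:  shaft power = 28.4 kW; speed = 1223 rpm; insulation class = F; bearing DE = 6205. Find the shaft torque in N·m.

ω = 2π × 1223/60 = 128.1 rad/s
τ = P/ω = 28400/128.1 = 222 N·m

222 N·m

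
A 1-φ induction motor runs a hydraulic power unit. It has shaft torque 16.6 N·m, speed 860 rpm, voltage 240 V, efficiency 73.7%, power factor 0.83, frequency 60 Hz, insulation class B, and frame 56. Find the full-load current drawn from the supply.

10.2 A

ω = 2π×860/60 = 90.06 rad/s; P_out = τω = 16.6 × 90.06 = 1495 W
P_in = P_out / η = 1495 / 0.737 = 2028 W
I = P_in / (V·cosφ) = 2028 / (240 × 0.83) = 10.2 A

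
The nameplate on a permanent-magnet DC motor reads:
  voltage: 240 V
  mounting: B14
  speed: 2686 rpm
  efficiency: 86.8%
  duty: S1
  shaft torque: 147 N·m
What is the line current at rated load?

ω = 2π×2686/60 = 281.3 rad/s; P_out = τω = 147 × 281.3 = 41351 W
P_in = P_out / η = 41351 / 0.868 = 47639 W
I = P_in / V = 47639 / 240 = 198 A

198 A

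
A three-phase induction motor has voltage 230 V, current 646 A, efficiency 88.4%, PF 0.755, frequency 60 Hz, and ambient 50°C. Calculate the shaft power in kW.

172 kW

P_in = √3·V·I·cosφ = 1.732 × 230 × 646 × 0.755 = 194292 W
P_out = η·P_in = 0.884 × 194292 = 171754 W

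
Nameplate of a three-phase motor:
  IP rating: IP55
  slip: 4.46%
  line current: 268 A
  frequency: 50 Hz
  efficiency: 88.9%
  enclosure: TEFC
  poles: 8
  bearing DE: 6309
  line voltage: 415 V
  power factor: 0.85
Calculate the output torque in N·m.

P_in = √3·V·I·cosφ = 1.732 × 415 × 268 × 0.85 = 163738 W
P_out = η·P_in = 0.889 × 163738 = 145563 W
n_s = 120×50/8 = 750 rpm; n = 750×(1−0.0446) = 717 rpm
ω = 2π×717/60 = 75.08 rad/s
τ = P_out/ω = 145563/75.08 = 1940 N·m

1940 N·m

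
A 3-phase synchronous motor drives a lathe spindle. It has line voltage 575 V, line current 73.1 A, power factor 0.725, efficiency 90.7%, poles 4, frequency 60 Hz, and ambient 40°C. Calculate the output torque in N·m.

254 N·m

P_in = √3·V·I·cosφ = 1.732 × 575 × 73.1 × 0.725 = 52780 W
P_out = η·P_in = 0.907 × 52780 = 47871 W
n = n_s = 120×60/4 = 1800 rpm (synchronous)
ω = 2π×1800/60 = 188.5 rad/s
τ = P_out/ω = 47871/188.5 = 254 N·m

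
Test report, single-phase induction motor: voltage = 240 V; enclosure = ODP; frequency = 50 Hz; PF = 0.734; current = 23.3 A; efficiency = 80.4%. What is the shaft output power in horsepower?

4.42 HP

P_in = V·I·cosφ = 240 × 23.3 × 0.734 = 4105 W
P_out = η·P_in = 0.804 × 4105 = 3300 W
= 3300/746 = 4.42 HP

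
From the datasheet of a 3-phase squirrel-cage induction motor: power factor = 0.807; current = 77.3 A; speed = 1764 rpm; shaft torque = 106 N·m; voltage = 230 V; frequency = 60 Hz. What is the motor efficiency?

78.8 %

ω = 2π × 1764/60 = 184.7 rad/s; P_out = τω = 106 × 184.7 = 19578 W
P_in = √3·V_L·I_L·cosφ = 1.732 × 230 × 77.3 × 0.807 = 24850 W
η = P_out / P_in = 19578 / 24850 = 0.788 = 78.8%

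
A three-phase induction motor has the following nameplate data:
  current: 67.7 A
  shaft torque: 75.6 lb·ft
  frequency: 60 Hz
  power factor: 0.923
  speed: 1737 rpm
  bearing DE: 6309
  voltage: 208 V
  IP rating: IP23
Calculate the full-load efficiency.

τ = 75.6 lb·ft × 1.356 = 102.5 N·m
ω = 2π × 1737/60 = 181.9 rad/s; P_out = τω = 102.5 × 181.9 = 18645 W
P_in = √3·V_L·I_L·cosφ = 1.732 × 208 × 67.7 × 0.923 = 22511 W
η = P_out / P_in = 18645 / 22511 = 0.828 = 82.8%

82.8 %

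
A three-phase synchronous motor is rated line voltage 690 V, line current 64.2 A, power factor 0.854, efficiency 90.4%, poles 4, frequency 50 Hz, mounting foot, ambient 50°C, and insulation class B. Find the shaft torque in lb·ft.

278 lb·ft

P_in = √3·V·I·cosφ = 1.732 × 690 × 64.2 × 0.854 = 65522 W
P_out = η·P_in = 0.904 × 65522 = 59232 W
n = n_s = 120×50/4 = 1500 rpm (synchronous)
ω = 2π×1500/60 = 157.1 rad/s
τ = P_out/ω = 59232/157.1 = 377 N·m
In lb·ft: 377/1.356 = 278 lb·ft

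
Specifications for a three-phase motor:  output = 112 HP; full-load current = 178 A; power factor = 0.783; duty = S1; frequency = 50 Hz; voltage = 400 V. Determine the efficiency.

P_out = 112 × 746 = 83552 W
P_in = √3·V_L·I_L·cosφ = 1.732 × 400 × 178 × 0.783 = 96558 W
η = P_out / P_in = 83552 / 96558 = 0.865 = 86.5%

86.5 %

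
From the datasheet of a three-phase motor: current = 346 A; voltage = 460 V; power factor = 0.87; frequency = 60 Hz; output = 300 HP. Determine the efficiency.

P_out = 300 × 746 = 223800 W
P_in = √3·V_L·I_L·cosφ = 1.732 × 460 × 346 × 0.87 = 239829 W
η = P_out / P_in = 223800 / 239829 = 0.933 = 93.3%

93.3 %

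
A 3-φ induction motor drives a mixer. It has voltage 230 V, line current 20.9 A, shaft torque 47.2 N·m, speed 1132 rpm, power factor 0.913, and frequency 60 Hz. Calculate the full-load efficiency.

ω = 2π × 1132/60 = 118.5 rad/s; P_out = τω = 47.2 × 118.5 = 5593 W
P_in = √3·V_L·I_L·cosφ = 1.732 × 230 × 20.9 × 0.913 = 7601 W
η = P_out / P_in = 5593 / 7601 = 0.736 = 73.6%

73.6 %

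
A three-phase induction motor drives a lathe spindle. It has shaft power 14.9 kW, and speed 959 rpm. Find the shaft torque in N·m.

ω = 2π × 959/60 = 100.4 rad/s
τ = P/ω = 14900/100.4 = 148 N·m

148 N·m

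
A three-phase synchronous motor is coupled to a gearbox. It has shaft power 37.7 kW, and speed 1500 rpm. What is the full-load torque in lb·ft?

ω = 2π × 1500/60 = 157.1 rad/s
τ = P/ω = 37700/157.1 = 240 N·m
In lb·ft: 240/1.356 = 177 lb·ft

177 lb·ft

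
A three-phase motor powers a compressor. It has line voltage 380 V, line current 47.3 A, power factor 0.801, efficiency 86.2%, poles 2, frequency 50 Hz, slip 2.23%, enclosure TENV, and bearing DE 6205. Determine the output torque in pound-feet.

P_in = √3·V·I·cosφ = 1.732 × 380 × 47.3 × 0.801 = 24936 W
P_out = η·P_in = 0.862 × 24936 = 21495 W
n_s = 120×50/2 = 3000 rpm; n = 3000×(1−0.0223) = 2933 rpm
ω = 2π×2933/60 = 307.1 rad/s
τ = P_out/ω = 21495/307.1 = 69.99 N·m
In lb·ft: 69.99/1.356 = 51.6 lb·ft

51.6 lb·ft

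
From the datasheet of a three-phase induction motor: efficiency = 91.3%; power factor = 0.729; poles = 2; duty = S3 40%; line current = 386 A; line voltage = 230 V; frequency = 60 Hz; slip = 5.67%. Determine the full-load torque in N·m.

P_in = √3·V·I·cosφ = 1.732 × 230 × 386 × 0.729 = 112096 W
P_out = η·P_in = 0.913 × 112096 = 102344 W
n_s = 120×60/2 = 3600 rpm; n = 3600×(1−0.0567) = 3396 rpm
ω = 2π×3396/60 = 355.6 rad/s
τ = P_out/ω = 102344/355.6 = 288 N·m

288 N·m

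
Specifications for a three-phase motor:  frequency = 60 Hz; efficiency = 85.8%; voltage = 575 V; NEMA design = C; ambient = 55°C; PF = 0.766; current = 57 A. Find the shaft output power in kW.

P_in = √3·V·I·cosφ = 1.732 × 575 × 57 × 0.766 = 43483 W
P_out = η·P_in = 0.858 × 43483 = 37308 W

37.3 kW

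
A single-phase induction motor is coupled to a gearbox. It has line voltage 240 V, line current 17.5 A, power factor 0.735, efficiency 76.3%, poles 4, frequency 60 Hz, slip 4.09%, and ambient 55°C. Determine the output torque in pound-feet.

P_in = V·I·cosφ = 240 × 17.5 × 0.735 = 3087 W
P_out = η·P_in = 0.763 × 3087 = 2355 W
n_s = 120×60/4 = 1800 rpm; n = 1800×(1−0.0409) = 1726 rpm
ω = 2π×1726/60 = 180.7 rad/s
τ = P_out/ω = 2355/180.7 = 13.03 N·m
In lb·ft: 13.03/1.356 = 9.61 lb·ft

9.61 lb·ft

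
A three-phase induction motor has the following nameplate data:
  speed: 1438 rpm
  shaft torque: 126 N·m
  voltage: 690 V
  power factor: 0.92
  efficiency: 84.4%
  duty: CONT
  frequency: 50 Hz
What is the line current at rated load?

ω = 2π×1438/60 = 150.6 rad/s; P_out = τω = 126 × 150.6 = 18976 W
P_in = P_out / η = 18976 / 0.844 = 22483 W
I_L = P_in / (√3·V_L·cosφ) = 22483 / (1.732 × 690 × 0.92) = 20.4 A

20.4 A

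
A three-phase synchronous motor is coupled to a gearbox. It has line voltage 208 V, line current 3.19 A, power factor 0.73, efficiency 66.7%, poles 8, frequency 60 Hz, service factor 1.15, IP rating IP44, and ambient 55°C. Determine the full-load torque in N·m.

P_in = √3·V·I·cosφ = 1.732 × 208 × 3.19 × 0.73 = 839 W
P_out = η·P_in = 0.667 × 839 = 560 W
n = n_s = 120×60/8 = 900 rpm (synchronous)
ω = 2π×900/60 = 94.25 rad/s
τ = P_out/ω = 560/94.25 = 5.94 N·m

5.94 N·m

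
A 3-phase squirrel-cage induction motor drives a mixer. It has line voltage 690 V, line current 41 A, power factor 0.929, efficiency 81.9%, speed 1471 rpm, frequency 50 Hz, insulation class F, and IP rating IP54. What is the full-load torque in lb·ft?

179 lb·ft

P_in = √3·V·I·cosφ = 1.732 × 690 × 41 × 0.929 = 45519 W
P_out = η·P_in = 0.819 × 45519 = 37280 W
n = 1471 rpm
ω = 2π×1471/60 = 154 rad/s
τ = P_out/ω = 37280/154 = 242.1 N·m
In lb·ft: 242.1/1.356 = 179 lb·ft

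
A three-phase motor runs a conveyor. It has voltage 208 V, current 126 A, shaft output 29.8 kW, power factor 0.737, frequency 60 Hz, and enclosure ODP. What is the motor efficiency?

89.1 %

P_out = 29.8 kW = 29800 W
P_in = √3·V_L·I_L·cosφ = 1.732 × 208 × 126 × 0.737 = 33454 W
η = P_out / P_in = 29800 / 33454 = 0.891 = 89.1%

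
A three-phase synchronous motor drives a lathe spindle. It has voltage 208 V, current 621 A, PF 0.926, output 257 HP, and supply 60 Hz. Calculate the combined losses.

P_in = √3·V·I·cosφ = 1.732×208×621×0.926 = 207164 W
P_out = 257×746 = 191722 W
Losses = P_in − P_out = 207164 − 191722 = 15442 W

15400 W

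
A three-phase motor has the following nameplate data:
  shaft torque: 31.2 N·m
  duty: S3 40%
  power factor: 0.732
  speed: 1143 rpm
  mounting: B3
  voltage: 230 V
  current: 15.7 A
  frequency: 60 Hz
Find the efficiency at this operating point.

81.6 %

ω = 2π × 1143/60 = 119.7 rad/s; P_out = τω = 31.2 × 119.7 = 3735 W
P_in = √3·V_L·I_L·cosφ = 1.732 × 230 × 15.7 × 0.732 = 4578 W
η = P_out / P_in = 3735 / 4578 = 0.816 = 81.6%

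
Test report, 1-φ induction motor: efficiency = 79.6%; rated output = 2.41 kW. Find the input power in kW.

3.03 kW

P_out = 2410 W
P_in = P_out/η = 2410/0.796 = 3028 W = 3.03 kW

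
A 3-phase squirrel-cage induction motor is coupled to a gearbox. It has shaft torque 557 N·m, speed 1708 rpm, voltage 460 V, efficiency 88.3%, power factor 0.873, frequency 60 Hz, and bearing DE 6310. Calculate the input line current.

ω = 2π×1708/60 = 178.9 rad/s; P_out = τω = 557 × 178.9 = 99647 W
P_in = P_out / η = 99647 / 0.883 = 112851 W
I_L = P_in / (√3·V_L·cosφ) = 112851 / (1.732 × 460 × 0.873) = 162 A

162 A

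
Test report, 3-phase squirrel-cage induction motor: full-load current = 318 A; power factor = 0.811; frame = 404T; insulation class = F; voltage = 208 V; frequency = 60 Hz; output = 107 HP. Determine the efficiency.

P_out = 107 × 746 = 79822 W
P_in = √3·V_L·I_L·cosφ = 1.732 × 208 × 318 × 0.811 = 92909 W
η = P_out / P_in = 79822 / 92909 = 0.859 = 85.9%

85.9 %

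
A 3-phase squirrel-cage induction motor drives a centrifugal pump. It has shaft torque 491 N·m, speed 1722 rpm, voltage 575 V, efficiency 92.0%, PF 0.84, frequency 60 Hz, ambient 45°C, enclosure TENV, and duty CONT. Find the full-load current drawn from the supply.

ω = 2π×1722/60 = 180.3 rad/s; P_out = τω = 491 × 180.3 = 88527 W
P_in = P_out / η = 88527 / 0.920 = 96225 W
I_L = P_in / (√3·V_L·cosφ) = 96225 / (1.732 × 575 × 0.84) = 115 A

115 A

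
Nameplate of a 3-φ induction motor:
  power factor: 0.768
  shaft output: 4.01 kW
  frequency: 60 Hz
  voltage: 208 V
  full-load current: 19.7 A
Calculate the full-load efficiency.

P_out = 4.01 kW = 4010 W
P_in = √3·V_L·I_L·cosφ = 1.732 × 208 × 19.7 × 0.768 = 5451 W
η = P_out / P_in = 4010 / 5451 = 0.736 = 73.6%

73.6 %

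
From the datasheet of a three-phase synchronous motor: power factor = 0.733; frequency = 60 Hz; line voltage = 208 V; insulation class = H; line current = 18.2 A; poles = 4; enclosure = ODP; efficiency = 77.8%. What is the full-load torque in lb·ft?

14.6 lb·ft

P_in = √3·V·I·cosφ = 1.732 × 208 × 18.2 × 0.733 = 4806 W
P_out = η·P_in = 0.778 × 4806 = 3739 W
n = n_s = 120×60/4 = 1800 rpm (synchronous)
ω = 2π×1800/60 = 188.5 rad/s
τ = P_out/ω = 3739/188.5 = 19.84 N·m
In lb·ft: 19.84/1.356 = 14.6 lb·ft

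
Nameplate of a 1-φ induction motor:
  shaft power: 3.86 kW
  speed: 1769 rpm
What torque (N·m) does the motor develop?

20.8 N·m

ω = 2π × 1769/60 = 185.2 rad/s
τ = P/ω = 3860/185.2 = 20.8 N·m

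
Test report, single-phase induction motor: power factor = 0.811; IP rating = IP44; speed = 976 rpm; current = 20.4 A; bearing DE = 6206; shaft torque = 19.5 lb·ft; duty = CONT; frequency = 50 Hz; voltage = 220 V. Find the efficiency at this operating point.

74.2 %

τ = 19.5 lb·ft × 1.356 = 26.44 N·m
ω = 2π × 976/60 = 102.2 rad/s; P_out = τω = 26.44 × 102.2 = 2702 W
P_in = V·I·cosφ = 220 × 20.4 × 0.811 = 3640 W
η = P_out / P_in = 2702 / 3640 = 0.742 = 74.2%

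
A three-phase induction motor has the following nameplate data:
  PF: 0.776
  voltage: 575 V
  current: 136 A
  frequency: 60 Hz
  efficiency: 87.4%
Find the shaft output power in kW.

91.9 kW

P_in = √3·V·I·cosφ = 1.732 × 575 × 136 × 0.776 = 105103 W
P_out = η·P_in = 0.874 × 105103 = 91860 W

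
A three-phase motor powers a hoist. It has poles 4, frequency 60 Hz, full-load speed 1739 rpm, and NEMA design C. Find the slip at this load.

n_s = 120f/p = 120×60/4 = 1800 rpm
s = (n_s − n)/n_s = (1800 − 1739)/1800 = 0.0339

3.39 %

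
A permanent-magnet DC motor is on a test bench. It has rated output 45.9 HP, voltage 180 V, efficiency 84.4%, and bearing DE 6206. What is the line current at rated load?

225 A

P_out = 45.9 × 746 = 34241 W
P_in = P_out / η = 34241 / 0.844 = 40570 W
I = P_in / V = 40570 / 180 = 225 A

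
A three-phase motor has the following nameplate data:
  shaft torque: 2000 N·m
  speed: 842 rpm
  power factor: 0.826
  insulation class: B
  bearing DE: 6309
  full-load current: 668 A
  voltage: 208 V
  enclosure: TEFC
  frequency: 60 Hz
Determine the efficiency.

88.7 %

ω = 2π × 842/60 = 88.17 rad/s; P_out = τω = 2000 × 88.17 = 176340 W
P_in = √3·V_L·I_L·cosφ = 1.732 × 208 × 668 × 0.826 = 198778 W
η = P_out / P_in = 176340 / 198778 = 0.887 = 88.7%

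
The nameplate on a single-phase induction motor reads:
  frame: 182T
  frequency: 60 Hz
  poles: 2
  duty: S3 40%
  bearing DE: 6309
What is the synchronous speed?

3600 rpm

n_s = 120f/p = 120×60/2 = 3600 rpm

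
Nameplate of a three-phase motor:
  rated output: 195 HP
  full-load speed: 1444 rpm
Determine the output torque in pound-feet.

710 lb·ft

P_out = 195 × 746 = 145470 W
ω = 2π × 1444/60 = 151.2 rad/s
τ = P_out/ω = 145470/151.2 = 962.1 N·m
In lb·ft: 962.1/1.356 = 710 lb·ft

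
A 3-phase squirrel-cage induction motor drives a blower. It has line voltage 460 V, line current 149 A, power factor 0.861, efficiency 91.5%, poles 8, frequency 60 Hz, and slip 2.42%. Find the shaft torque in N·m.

1020 N·m

P_in = √3·V·I·cosφ = 1.732 × 460 × 149 × 0.861 = 102210 W
P_out = η·P_in = 0.915 × 102210 = 93522 W
n_s = 120×60/8 = 900 rpm; n = 900×(1−0.0242) = 878 rpm
ω = 2π×878/60 = 91.94 rad/s
τ = P_out/ω = 93522/91.94 = 1020 N·m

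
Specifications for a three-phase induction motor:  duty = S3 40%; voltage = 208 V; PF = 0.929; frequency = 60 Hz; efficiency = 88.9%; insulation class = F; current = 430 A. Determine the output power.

128 kW

P_in = √3·V·I·cosφ = 1.732 × 208 × 430 × 0.929 = 143911 W
P_out = η·P_in = 0.889 × 143911 = 127937 W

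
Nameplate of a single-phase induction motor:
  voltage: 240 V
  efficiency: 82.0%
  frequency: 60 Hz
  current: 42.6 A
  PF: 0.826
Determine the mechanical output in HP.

9.28 HP

P_in = V·I·cosφ = 240 × 42.6 × 0.826 = 8445 W
P_out = η·P_in = 0.82 × 8445 = 6925 W
= 6925/746 = 9.28 HP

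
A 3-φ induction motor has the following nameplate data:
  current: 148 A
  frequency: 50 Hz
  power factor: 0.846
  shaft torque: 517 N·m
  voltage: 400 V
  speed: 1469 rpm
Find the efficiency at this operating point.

ω = 2π × 1469/60 = 153.8 rad/s; P_out = τω = 517 × 153.8 = 79515 W
P_in = √3·V_L·I_L·cosφ = 1.732 × 400 × 148 × 0.846 = 86744 W
η = P_out / P_in = 79515 / 86744 = 0.917 = 91.7%

91.7 %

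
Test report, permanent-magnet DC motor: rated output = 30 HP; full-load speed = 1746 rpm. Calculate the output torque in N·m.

P_out = 30 × 746 = 22380 W
ω = 2π × 1746/60 = 182.8 rad/s
τ = P_out/ω = 22380/182.8 = 122 N·m

122 N·m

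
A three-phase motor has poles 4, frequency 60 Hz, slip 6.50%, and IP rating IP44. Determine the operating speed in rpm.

1683 rpm

n_s = 120f/p = 120×60/4 = 1800 rpm
n = n_s(1 − s) = 1800 × (1 − 0.065) = 1683 rpm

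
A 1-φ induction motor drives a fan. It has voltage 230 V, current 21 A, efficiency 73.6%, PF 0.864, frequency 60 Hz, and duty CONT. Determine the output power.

3.07 kW

P_in = V·I·cosφ = 230 × 21 × 0.864 = 4173 W
P_out = η·P_in = 0.736 × 4173 = 3071 W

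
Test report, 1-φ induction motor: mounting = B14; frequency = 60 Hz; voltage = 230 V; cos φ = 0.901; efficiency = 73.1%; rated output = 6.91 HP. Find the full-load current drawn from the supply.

P_out = 6.91 × 746 = 5155 W
P_in = P_out / η = 5155 / 0.731 = 7052 W
I = P_in / (V·cosφ) = 7052 / (230 × 0.901) = 34 A

34 A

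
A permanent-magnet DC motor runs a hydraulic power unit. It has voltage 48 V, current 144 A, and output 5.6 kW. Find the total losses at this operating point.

P_in = V·I = 48×144 = 6912 W
P_out = 5600 W
Losses = P_in − P_out = 6912 − 5600 = 1312 W

1310 W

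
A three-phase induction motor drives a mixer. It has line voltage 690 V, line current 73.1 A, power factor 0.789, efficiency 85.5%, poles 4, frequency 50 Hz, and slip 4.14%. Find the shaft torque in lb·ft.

289 lb·ft

P_in = √3·V·I·cosφ = 1.732 × 690 × 73.1 × 0.789 = 68927 W
P_out = η·P_in = 0.855 × 68927 = 58933 W
n_s = 120×50/4 = 1500 rpm; n = 1500×(1−0.0414) = 1438 rpm
ω = 2π×1438/60 = 150.6 rad/s
τ = P_out/ω = 58933/150.6 = 391.3 N·m
In lb·ft: 391.3/1.356 = 289 lb·ft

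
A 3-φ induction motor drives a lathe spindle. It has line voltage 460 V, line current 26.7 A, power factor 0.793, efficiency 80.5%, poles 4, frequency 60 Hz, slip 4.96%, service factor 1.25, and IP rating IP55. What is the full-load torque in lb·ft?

P_in = √3·V·I·cosφ = 1.732 × 460 × 26.7 × 0.793 = 16869 W
P_out = η·P_in = 0.805 × 16869 = 13580 W
n_s = 120×60/4 = 1800 rpm; n = 1800×(1−0.0496) = 1711 rpm
ω = 2π×1711/60 = 179.2 rad/s
τ = P_out/ω = 13580/179.2 = 75.78 N·m
In lb·ft: 75.78/1.356 = 55.9 lb·ft

55.9 lb·ft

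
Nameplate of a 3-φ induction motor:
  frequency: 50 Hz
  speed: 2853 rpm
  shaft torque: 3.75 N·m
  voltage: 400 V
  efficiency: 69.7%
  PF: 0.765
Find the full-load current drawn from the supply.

ω = 2π×2853/60 = 298.8 rad/s; P_out = τω = 3.75 × 298.8 = 1121 W
P_in = P_out / η = 1121 / 0.697 = 1608 W
I_L = P_in / (√3·V_L·cosφ) = 1608 / (1.732 × 400 × 0.765) = 3.03 A

3.03 A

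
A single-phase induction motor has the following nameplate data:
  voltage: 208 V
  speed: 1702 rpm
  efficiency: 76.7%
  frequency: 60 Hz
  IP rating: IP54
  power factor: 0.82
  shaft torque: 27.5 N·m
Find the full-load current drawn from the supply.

ω = 2π×1702/60 = 178.2 rad/s; P_out = τω = 27.5 × 178.2 = 4901 W
P_in = P_out / η = 4901 / 0.767 = 6390 W
I = P_in / (V·cosφ) = 6390 / (208 × 0.82) = 37.5 A

37.5 A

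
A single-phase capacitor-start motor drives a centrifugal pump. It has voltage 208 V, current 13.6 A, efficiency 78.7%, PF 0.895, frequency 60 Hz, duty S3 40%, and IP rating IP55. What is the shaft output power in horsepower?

P_in = V·I·cosφ = 208 × 13.6 × 0.895 = 2532 W
P_out = η·P_in = 0.787 × 2532 = 1993 W
= 1993/746 = 2.67 HP

2.67 HP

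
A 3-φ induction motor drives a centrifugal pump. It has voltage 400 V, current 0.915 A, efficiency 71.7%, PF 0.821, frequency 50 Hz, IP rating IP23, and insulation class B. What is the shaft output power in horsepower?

P_in = √3·V·I·cosφ = 1.732 × 400 × 0.915 × 0.821 = 520 W
P_out = η·P_in = 0.717 × 520 = 373 W
= 373/746 = 0.5 HP

0.5 HP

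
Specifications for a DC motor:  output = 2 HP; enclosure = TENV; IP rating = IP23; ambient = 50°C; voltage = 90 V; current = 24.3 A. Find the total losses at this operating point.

P_in = V·I = 90×24.3 = 2187 W
P_out = 2×746 = 1492 W
Losses = P_in − P_out = 2187 − 1492 = 695 W

695 W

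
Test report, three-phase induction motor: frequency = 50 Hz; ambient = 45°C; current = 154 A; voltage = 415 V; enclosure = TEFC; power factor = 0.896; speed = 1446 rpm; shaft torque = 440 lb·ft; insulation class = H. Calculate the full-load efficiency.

91.1 %

τ = 440 lb·ft × 1.356 = 596.6 N·m
ω = 2π × 1446/60 = 151.4 rad/s; P_out = τω = 596.6 × 151.4 = 90325 W
P_in = √3·V_L·I_L·cosφ = 1.732 × 415 × 154 × 0.896 = 99180 W
η = P_out / P_in = 90325 / 99180 = 0.911 = 91.1%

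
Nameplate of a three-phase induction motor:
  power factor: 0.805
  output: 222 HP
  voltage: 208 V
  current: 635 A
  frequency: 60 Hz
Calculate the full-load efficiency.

P_out = 222 × 746 = 165612 W
P_in = √3·V_L·I_L·cosφ = 1.732 × 208 × 635 × 0.805 = 184154 W
η = P_out / P_in = 165612 / 184154 = 0.899 = 89.9%

89.9 %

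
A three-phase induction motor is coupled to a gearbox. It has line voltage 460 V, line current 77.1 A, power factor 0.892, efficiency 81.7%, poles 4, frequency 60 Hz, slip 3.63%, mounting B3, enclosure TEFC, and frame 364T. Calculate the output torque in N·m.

246 N·m

P_in = √3·V·I·cosφ = 1.732 × 460 × 77.1 × 0.892 = 54793 W
P_out = η·P_in = 0.817 × 54793 = 44766 W
n_s = 120×60/4 = 1800 rpm; n = 1800×(1−0.0363) = 1735 rpm
ω = 2π×1735/60 = 181.7 rad/s
τ = P_out/ω = 44766/181.7 = 246 N·m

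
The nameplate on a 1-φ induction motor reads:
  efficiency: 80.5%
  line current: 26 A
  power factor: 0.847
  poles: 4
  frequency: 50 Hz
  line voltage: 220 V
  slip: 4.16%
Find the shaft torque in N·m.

25.9 N·m

P_in = V·I·cosφ = 220 × 26 × 0.847 = 4845 W
P_out = η·P_in = 0.805 × 4845 = 3900 W
n_s = 120×50/4 = 1500 rpm; n = 1500×(1−0.0416) = 1438 rpm
ω = 2π×1438/60 = 150.6 rad/s
τ = P_out/ω = 3900/150.6 = 25.9 N·m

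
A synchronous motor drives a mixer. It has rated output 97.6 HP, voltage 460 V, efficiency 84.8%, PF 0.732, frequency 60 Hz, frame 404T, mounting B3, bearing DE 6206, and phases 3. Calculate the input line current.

147 A

P_out = 97.6 × 746 = 72810 W
P_in = P_out / η = 72810 / 0.848 = 85861 W
I_L = P_in / (√3·V_L·cosφ) = 85861 / (1.732 × 460 × 0.732) = 147 A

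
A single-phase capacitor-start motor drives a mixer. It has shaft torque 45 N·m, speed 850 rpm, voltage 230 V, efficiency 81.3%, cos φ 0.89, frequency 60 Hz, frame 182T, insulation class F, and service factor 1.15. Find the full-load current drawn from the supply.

ω = 2π×850/60 = 89.01 rad/s; P_out = τω = 45 × 89.01 = 4005 W
P_in = P_out / η = 4005 / 0.813 = 4926 W
I = P_in / (V·cosφ) = 4926 / (230 × 0.89) = 24.1 A

24.1 A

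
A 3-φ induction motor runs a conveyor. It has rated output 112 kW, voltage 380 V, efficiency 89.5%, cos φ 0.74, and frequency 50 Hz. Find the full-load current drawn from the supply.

P_out = 112 kW = 112000 W
P_in = P_out / η = 112000 / 0.895 = 125140 W
I_L = P_in / (√3·V_L·cosφ) = 125140 / (1.732 × 380 × 0.74) = 257 A

257 A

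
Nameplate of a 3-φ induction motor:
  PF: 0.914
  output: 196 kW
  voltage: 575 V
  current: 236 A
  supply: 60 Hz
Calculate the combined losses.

18.8 kW

P_in = √3·V·I·cosφ = 1.732×575×236×0.914 = 214820 W
P_out = 196000 W
Losses = P_in − P_out = 214820 − 196000 = 18820 W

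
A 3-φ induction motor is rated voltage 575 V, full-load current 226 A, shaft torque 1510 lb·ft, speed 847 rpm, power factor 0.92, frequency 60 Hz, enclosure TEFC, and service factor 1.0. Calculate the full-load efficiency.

τ = 1510 lb·ft × 1.356 = 2048 N·m
ω = 2π × 847/60 = 88.7 rad/s; P_out = τω = 2048 × 88.7 = 181658 W
P_in = √3·V_L·I_L·cosφ = 1.732 × 575 × 226 × 0.92 = 207068 W
η = P_out / P_in = 181658 / 207068 = 0.877 = 87.7%

87.7 %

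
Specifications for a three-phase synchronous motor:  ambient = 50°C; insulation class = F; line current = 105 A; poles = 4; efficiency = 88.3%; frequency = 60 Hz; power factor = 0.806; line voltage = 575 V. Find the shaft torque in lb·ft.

P_in = √3·V·I·cosφ = 1.732 × 575 × 105 × 0.806 = 84283 W
P_out = η·P_in = 0.883 × 84283 = 74422 W
n = n_s = 120×60/4 = 1800 rpm (synchronous)
ω = 2π×1800/60 = 188.5 rad/s
τ = P_out/ω = 74422/188.5 = 394.8 N·m
In lb·ft: 394.8/1.356 = 291 lb·ft

291 lb·ft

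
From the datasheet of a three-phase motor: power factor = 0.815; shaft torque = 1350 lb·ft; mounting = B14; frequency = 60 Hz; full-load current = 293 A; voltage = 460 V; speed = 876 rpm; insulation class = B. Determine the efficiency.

88.3 %

τ = 1350 lb·ft × 1.356 = 1831 N·m
ω = 2π × 876/60 = 91.73 rad/s; P_out = τω = 1831 × 91.73 = 167958 W
P_in = √3·V_L·I_L·cosφ = 1.732 × 460 × 293 × 0.815 = 190253 W
η = P_out / P_in = 167958 / 190253 = 0.883 = 88.3%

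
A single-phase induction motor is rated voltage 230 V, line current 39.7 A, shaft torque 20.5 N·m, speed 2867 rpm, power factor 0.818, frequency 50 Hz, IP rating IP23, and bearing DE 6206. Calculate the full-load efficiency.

ω = 2π × 2867/60 = 300.2 rad/s; P_out = τω = 20.5 × 300.2 = 6154 W
P_in = V·I·cosφ = 230 × 39.7 × 0.818 = 7469 W
η = P_out / P_in = 6154 / 7469 = 0.824 = 82.4%

82.4 %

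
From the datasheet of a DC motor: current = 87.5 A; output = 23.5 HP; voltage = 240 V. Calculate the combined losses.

P_in = V·I = 240×87.5 = 21000 W
P_out = 23.5×746 = 17531 W
Losses = P_in − P_out = 21000 − 17531 = 3469 W

3.47 kW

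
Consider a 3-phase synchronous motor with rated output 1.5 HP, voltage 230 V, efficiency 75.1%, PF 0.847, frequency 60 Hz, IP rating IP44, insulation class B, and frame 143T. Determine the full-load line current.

4.42 A

P_out = 1.5 × 746 = 1119 W
P_in = P_out / η = 1119 / 0.751 = 1490 W
I_L = P_in / (√3·V_L·cosφ) = 1490 / (1.732 × 230 × 0.847) = 4.42 A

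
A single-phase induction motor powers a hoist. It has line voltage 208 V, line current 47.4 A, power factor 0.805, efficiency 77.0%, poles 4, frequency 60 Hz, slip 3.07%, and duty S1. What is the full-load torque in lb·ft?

24.7 lb·ft

P_in = V·I·cosφ = 208 × 47.4 × 0.805 = 7937 W
P_out = η·P_in = 0.77 × 7937 = 6111 W
n_s = 120×60/4 = 1800 rpm; n = 1800×(1−0.0307) = 1745 rpm
ω = 2π×1745/60 = 182.7 rad/s
τ = P_out/ω = 6111/182.7 = 33.45 N·m
In lb·ft: 33.45/1.356 = 24.7 lb·ft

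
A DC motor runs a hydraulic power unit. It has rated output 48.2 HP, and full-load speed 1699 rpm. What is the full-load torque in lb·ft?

P_out = 48.2 × 746 = 35957 W
ω = 2π × 1699/60 = 177.9 rad/s
τ = P_out/ω = 35957/177.9 = 202.1 N·m
In lb·ft: 202.1/1.356 = 149 lb·ft

149 lb·ft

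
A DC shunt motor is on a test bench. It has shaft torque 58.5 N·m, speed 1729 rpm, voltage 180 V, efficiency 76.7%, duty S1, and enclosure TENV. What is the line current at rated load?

ω = 2π×1729/60 = 181.1 rad/s; P_out = τω = 58.5 × 181.1 = 10594 W
P_in = P_out / η = 10594 / 0.767 = 13812 W
I = P_in / V = 13812 / 180 = 76.7 A

76.7 A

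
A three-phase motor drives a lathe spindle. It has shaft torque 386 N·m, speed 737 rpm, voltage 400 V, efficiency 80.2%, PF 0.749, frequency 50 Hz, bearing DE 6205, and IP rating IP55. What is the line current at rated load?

ω = 2π×737/60 = 77.18 rad/s; P_out = τω = 386 × 77.18 = 29791 W
P_in = P_out / η = 29791 / 0.802 = 37146 W
I_L = P_in / (√3·V_L·cosφ) = 37146 / (1.732 × 400 × 0.749) = 71.6 A

71.6 A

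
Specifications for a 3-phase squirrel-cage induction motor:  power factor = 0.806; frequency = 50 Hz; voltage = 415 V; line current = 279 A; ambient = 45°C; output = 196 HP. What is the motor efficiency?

P_out = 196 × 746 = 146216 W
P_in = √3·V_L·I_L·cosφ = 1.732 × 415 × 279 × 0.806 = 161635 W
η = P_out / P_in = 146216 / 161635 = 0.905 = 90.5%

90.5 %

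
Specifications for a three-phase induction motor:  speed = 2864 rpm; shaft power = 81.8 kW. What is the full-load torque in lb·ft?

201 lb·ft

ω = 2π × 2864/60 = 299.9 rad/s
τ = P/ω = 81800/299.9 = 272.8 N·m
In lb·ft: 272.8/1.356 = 201 lb·ft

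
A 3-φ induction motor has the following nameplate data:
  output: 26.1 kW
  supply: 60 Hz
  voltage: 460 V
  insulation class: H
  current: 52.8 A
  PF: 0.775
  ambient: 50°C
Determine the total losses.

6.5 kW

P_in = √3·V·I·cosφ = 1.732×460×52.8×0.775 = 32602 W
P_out = 26100 W
Losses = P_in − P_out = 32602 − 26100 = 6502 W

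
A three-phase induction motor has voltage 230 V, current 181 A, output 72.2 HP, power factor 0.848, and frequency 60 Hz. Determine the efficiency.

88.1 %

P_out = 72.2 × 746 = 53861 W
P_in = √3·V_L·I_L·cosφ = 1.732 × 230 × 181 × 0.848 = 61143 W
η = P_out / P_in = 53861 / 61143 = 0.881 = 88.1%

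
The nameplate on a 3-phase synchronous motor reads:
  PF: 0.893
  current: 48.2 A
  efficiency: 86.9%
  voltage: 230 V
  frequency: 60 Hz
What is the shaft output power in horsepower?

20 HP

P_in = √3·V·I·cosφ = 1.732 × 230 × 48.2 × 0.893 = 17146 W
P_out = η·P_in = 0.869 × 17146 = 14900 W
= 14900/746 = 20 HP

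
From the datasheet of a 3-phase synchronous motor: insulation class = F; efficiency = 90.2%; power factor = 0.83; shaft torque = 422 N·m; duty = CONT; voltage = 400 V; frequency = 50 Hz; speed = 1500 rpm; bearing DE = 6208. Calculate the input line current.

ω = 2π×1500/60 = 157.1 rad/s; P_out = τω = 422 × 157.1 = 66296 W
P_in = P_out / η = 66296 / 0.902 = 73499 W
I_L = P_in / (√3·V_L·cosφ) = 73499 / (1.732 × 400 × 0.83) = 128 A

128 A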